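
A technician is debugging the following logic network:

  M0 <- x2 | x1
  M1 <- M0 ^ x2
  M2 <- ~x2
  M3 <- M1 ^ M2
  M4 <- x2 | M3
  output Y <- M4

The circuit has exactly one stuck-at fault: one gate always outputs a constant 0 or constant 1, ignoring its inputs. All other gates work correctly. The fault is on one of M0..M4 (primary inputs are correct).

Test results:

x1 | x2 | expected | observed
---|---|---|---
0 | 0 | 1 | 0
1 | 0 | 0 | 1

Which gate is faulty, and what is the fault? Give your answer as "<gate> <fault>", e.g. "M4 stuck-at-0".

Fault-free values for test 1 (x1=0, x2=0): M0=0, M1=0, M2=1, M3=1, M4=1, giving Y=1. Observed 0.
Test 1: faults giving observed 0 are {M0 stuck-at-1, M1 stuck-at-1, M2 stuck-at-0, M3 stuck-at-0, M4 stuck-at-0}.
Test 2 (x1=1, x2=0): fault-free M0=1, M1=1, M2=1, M3=0, M4=0 → 0; observed 1. Eliminates M0 stuck-at-1, M1 stuck-at-1, M3 stuck-at-0, M4 stuck-at-0.
Only M2 stuck-at-0 is consistent with every test.

M2 stuck-at-0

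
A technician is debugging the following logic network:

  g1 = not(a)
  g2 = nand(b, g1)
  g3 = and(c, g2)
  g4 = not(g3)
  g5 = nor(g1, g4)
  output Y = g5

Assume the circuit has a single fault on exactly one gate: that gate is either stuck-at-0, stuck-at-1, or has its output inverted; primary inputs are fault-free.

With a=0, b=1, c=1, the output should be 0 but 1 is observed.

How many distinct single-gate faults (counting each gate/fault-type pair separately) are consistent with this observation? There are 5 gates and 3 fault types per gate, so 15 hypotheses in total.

4

Fault-free: g1=1, g2=0, g3=0, g4=1, g5=0 → 0. Observed 1.
  g1: stuck-at-0, inverted output ✓; others ✗
  g2: none of the 3 fault types match ✗
  g3: none of the 3 fault types match ✗
  g4: none of the 3 fault types match ✗
  g5: stuck-at-1, inverted output ✓; others ✗
Consistent faults: {g1 stuck-at-0, g1 inverted output, g5 stuck-at-1, g5 inverted output} — 4 in all.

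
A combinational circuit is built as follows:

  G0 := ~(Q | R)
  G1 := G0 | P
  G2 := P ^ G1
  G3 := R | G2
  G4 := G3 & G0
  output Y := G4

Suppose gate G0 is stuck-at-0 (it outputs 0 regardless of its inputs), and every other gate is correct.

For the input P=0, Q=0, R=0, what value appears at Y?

0

Propagate with G0 forced: G0=0 [stuck-at-0], G1=0, G2=0, G3=0, G4=0.
So Y = 0. (Without the fault it would be 1.)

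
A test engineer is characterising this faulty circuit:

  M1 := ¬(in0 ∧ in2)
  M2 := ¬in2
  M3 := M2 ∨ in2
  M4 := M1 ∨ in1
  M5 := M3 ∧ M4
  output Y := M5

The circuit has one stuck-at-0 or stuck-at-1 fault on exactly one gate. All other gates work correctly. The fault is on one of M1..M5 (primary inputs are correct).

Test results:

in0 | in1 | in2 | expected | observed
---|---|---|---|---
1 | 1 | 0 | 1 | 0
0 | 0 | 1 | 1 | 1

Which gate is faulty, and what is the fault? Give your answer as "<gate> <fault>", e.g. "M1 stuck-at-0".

M2 stuck-at-0

Fault-free values for test 1 (in0=1, in1=1, in2=0): M1=1, M2=1, M3=1, M4=1, M5=1, giving Y=1. Observed 0.
Test 1: faults giving observed 0 are {M2 stuck-at-0, M3 stuck-at-0, M4 stuck-at-0, M5 stuck-at-0}.
Test 2 (in0=0, in1=0, in2=1): fault-free M1=1, M2=0, M3=1, M4=1, M5=1 → 1; observed 1. Eliminates M3 stuck-at-0, M4 stuck-at-0, M5 stuck-at-0.
Only M2 stuck-at-0 is consistent with every test.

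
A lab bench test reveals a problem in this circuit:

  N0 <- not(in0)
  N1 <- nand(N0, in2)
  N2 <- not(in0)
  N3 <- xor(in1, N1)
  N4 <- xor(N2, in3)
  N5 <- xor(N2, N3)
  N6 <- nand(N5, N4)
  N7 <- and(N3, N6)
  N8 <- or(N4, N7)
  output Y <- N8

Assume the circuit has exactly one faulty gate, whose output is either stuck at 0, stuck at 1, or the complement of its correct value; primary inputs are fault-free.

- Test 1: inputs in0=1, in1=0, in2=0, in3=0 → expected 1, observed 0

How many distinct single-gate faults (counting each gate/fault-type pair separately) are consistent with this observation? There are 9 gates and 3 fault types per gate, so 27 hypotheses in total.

10

Fault-free: N0=0, N1=1, N2=0, N3=1, N4=0, N5=1, N6=1, N7=1, N8=1 → 1. Observed 0.
  N0: none of the 3 fault types match ✗
  N1: stuck-at-0, inverted output ✓; others ✗
  N2: none of the 3 fault types match ✗
  N3: stuck-at-0, inverted output ✓; others ✗
  N4: none of the 3 fault types match ✗
  N5: none of the 3 fault types match ✗
  N6: stuck-at-0, inverted output ✓; others ✗
  N7: stuck-at-0, inverted output ✓; others ✗
  N8: stuck-at-0, inverted output ✓; others ✗
Consistent faults: {N1 stuck-at-0, N1 inverted output, N3 stuck-at-0, N3 inverted output, N6 stuck-at-0, N6 inverted output, N7 stuck-at-0, N7 inverted output, N8 stuck-at-0, N8 inverted output} — 10 in all.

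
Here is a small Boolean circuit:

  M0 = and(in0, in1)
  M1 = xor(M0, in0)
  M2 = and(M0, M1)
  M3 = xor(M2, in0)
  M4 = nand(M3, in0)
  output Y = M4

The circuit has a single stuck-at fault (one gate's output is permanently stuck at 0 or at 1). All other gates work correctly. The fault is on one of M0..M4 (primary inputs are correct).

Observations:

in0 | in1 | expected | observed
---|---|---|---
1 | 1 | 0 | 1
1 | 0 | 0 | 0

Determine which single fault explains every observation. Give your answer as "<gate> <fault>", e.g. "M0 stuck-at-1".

M1 stuck-at-1

Fault-free values for test 1 (in0=1, in1=1): M0=1, M1=0, M2=0, M3=1, M4=0, giving Y=0. Observed 1.
Test 1: faults giving observed 1 are {M1 stuck-at-1, M2 stuck-at-1, M3 stuck-at-0, M4 stuck-at-1}.
Test 2 (in0=1, in1=0): fault-free M0=0, M1=1, M2=0, M3=1, M4=0 → 0; observed 0. Eliminates M2 stuck-at-1, M3 stuck-at-0, M4 stuck-at-1.
Only M1 stuck-at-1 is consistent with every test.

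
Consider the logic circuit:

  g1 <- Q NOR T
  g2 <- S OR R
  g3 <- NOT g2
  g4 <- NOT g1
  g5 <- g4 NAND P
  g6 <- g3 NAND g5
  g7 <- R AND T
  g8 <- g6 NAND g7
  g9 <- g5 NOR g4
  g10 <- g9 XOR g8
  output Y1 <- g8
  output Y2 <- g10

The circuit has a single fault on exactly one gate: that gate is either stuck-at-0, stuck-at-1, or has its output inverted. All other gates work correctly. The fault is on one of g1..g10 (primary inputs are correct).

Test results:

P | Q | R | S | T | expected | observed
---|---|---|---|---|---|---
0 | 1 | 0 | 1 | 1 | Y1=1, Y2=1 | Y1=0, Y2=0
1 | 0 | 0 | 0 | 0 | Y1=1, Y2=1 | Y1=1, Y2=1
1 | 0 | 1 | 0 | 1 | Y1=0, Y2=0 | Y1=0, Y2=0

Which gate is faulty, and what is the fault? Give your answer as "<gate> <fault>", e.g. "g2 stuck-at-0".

Fault-free values for test 1 (P=0, Q=1, R=0, S=1, T=1): g1=0, g2=1, g3=0, g4=1, g5=1, g6=1, g7=0, g8=1, g9=0, g10=1, giving Y1=1, Y2=1. Observed Y1=0, Y2=0.
Test 1: faults giving observed Y1=0, Y2=0 are {g7 stuck-at-1, g7 inverted output, g8 stuck-at-0, g8 inverted output}.
Test 2 (P=1, Q=0, R=0, S=0, T=0): fault-free g1=1, g2=0, g3=1, g4=0, g5=1, g6=0, g7=0, g8=1, g9=0, g10=1 → Y1=1, Y2=1; observed Y1=1, Y2=1. Eliminates g8 stuck-at-0, g8 inverted output.
Test 3 (P=1, Q=0, R=1, S=0, T=1): fault-free g1=0, g2=1, g3=0, g4=1, g5=0, g6=1, g7=1, g8=0, g9=0, g10=0 → Y1=0, Y2=0; observed Y1=0, Y2=0. Eliminates g7 inverted output.
Only g7 stuck-at-1 is consistent with every test.

g7 stuck-at-1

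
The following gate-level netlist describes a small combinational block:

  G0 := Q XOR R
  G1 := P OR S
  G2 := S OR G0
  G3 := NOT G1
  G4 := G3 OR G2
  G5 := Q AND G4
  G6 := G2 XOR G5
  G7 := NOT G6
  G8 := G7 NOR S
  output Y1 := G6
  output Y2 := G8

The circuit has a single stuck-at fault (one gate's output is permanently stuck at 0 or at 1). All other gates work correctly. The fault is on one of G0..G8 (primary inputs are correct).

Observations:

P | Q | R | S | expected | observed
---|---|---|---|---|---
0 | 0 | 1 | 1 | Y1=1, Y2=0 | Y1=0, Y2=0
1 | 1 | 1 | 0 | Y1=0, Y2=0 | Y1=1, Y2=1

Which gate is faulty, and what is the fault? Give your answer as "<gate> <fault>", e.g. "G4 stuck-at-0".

G5 stuck-at-1

Fault-free values for test 1 (P=0, Q=0, R=1, S=1): G0=1, G1=1, G2=1, G3=0, G4=1, G5=0, G6=1, G7=0, G8=0, giving Y1=1, Y2=0. Observed Y1=0, Y2=0.
Test 1: faults giving observed Y1=0, Y2=0 are {G2 stuck-at-0, G5 stuck-at-1, G6 stuck-at-0}.
Test 2 (P=1, Q=1, R=1, S=0): fault-free G0=0, G1=1, G2=0, G3=0, G4=0, G5=0, G6=0, G7=1, G8=0 → Y1=0, Y2=0; observed Y1=1, Y2=1. Eliminates G2 stuck-at-0, G6 stuck-at-0.
Only G5 stuck-at-1 is consistent with every test.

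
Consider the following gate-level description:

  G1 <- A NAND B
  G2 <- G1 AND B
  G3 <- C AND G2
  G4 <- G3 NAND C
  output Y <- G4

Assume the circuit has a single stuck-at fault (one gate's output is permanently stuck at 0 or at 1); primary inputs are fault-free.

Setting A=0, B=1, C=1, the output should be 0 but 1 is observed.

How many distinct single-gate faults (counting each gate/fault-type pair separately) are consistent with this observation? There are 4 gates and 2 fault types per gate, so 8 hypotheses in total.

Fault-free: G1=1, G2=1, G3=1, G4=0 → 0. Observed 1.
  G1 stuck-at-0: output 1 ✓
  G1 stuck-at-1: output 0 ✗
  G2 stuck-at-0: output 1 ✓
  G2 stuck-at-1: output 0 ✗
  G3 stuck-at-0: output 1 ✓
  G3 stuck-at-1: output 0 ✗
  G4 stuck-at-0: output 0 ✗
  G4 stuck-at-1: output 1 ✓
Consistent faults: {G1 stuck-at-0, G2 stuck-at-0, G3 stuck-at-0, G4 stuck-at-1} — 4 in all.

4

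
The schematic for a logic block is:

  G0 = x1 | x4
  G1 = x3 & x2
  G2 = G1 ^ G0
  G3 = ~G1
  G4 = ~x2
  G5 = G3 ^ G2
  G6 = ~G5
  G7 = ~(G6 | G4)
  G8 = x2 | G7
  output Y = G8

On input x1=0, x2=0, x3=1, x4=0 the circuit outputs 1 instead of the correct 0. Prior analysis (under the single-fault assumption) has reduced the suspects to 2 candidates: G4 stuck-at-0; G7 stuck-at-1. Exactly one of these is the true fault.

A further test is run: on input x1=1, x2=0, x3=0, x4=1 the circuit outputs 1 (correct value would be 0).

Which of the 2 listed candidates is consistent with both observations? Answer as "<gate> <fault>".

G7 stuck-at-1

Evaluate each candidate on input x1=1, x2=0, x3=0, x4=1:
  G4 stuck-at-0: G0=1, G1=0, G2=1, G3=1, G4=0 [stuck-at-0], G5=0, G6=1, G7=0, G8=0 → 0 — eliminated
  G7 stuck-at-1: G0=1, G1=0, G2=1, G3=1, G4=1, G5=0, G6=1, G7=1 [stuck-at-1], G8=1 → 1 — matches
Only G7 stuck-at-1 reproduces the observed 1.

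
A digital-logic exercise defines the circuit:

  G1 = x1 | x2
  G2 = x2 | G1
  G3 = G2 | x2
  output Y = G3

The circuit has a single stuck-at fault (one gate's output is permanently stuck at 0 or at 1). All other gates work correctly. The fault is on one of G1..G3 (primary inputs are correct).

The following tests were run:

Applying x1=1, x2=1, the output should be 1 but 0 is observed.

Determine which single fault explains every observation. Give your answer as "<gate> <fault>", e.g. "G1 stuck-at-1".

G3 stuck-at-0

Fault-free values for test 1 (x1=1, x2=1): G1=1, G2=1, G3=1, giving Y=1. Observed 0.
Test 1: faults giving observed 0 are {G3 stuck-at-0}.
Only G3 stuck-at-0 is consistent with every test.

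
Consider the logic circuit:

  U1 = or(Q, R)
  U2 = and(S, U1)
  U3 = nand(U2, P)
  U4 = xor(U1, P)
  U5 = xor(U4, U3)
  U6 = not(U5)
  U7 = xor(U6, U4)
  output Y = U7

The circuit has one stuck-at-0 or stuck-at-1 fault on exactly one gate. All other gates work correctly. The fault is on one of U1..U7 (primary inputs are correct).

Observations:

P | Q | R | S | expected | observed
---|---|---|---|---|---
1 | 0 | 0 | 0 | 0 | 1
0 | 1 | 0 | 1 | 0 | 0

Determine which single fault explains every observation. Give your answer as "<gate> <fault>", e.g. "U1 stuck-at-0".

U2 stuck-at-1

Fault-free values for test 1 (P=1, Q=0, R=0, S=0): U1=0, U2=0, U3=1, U4=1, U5=0, U6=1, U7=0, giving Y=0. Observed 1.
Test 1: faults giving observed 1 are {U2 stuck-at-1, U3 stuck-at-0, U5 stuck-at-1, U6 stuck-at-0, U7 stuck-at-1}.
Test 2 (P=0, Q=1, R=0, S=1): fault-free U1=1, U2=1, U3=1, U4=1, U5=0, U6=1, U7=0 → 0; observed 0. Eliminates U3 stuck-at-0, U5 stuck-at-1, U6 stuck-at-0, U7 stuck-at-1.
Only U2 stuck-at-1 is consistent with every test.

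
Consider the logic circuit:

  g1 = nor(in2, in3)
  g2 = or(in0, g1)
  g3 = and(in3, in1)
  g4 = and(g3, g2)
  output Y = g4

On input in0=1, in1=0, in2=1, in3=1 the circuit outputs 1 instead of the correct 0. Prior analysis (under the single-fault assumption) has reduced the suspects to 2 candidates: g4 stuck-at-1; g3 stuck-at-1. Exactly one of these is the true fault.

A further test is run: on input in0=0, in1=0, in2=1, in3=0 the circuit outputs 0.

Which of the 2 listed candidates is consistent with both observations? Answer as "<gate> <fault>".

Evaluate each candidate on input in0=0, in1=0, in2=1, in3=0:
  g4 stuck-at-1: g1=0, g2=0, g3=0, g4=1 [stuck-at-1] → 1 — eliminated
  g3 stuck-at-1: g1=0, g2=0, g3=1 [stuck-at-1], g4=0 → 0 — matches
Only g3 stuck-at-1 reproduces the observed 0.

g3 stuck-at-1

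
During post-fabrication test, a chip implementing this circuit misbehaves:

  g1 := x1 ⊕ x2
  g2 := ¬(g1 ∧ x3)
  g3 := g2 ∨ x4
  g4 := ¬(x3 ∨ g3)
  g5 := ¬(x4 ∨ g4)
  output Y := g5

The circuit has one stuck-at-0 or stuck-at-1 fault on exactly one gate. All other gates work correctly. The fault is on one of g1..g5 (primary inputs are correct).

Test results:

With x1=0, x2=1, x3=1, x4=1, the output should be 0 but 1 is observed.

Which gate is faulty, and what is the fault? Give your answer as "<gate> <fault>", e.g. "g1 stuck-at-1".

g5 stuck-at-1

Fault-free values for test 1 (x1=0, x2=1, x3=1, x4=1): g1=1, g2=0, g3=1, g4=0, g5=0, giving Y=0. Observed 1.
Test 1: faults giving observed 1 are {g5 stuck-at-1}.
Only g5 stuck-at-1 is consistent with every test.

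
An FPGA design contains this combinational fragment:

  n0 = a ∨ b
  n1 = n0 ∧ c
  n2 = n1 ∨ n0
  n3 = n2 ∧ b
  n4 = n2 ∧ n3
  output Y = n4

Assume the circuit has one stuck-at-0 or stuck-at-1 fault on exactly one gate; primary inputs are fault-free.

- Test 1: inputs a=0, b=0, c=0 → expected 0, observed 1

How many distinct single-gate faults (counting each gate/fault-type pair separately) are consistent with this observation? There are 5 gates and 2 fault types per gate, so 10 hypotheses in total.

1

Fault-free: n0=0, n1=0, n2=0, n3=0, n4=0 → 0. Observed 1.
  n0 stuck-at-0: output 0 ✗
  n0 stuck-at-1: output 0 ✗
  n1 stuck-at-0: output 0 ✗
  n1 stuck-at-1: output 0 ✗
  n2 stuck-at-0: output 0 ✗
  n2 stuck-at-1: output 0 ✗
  n3 stuck-at-0: output 0 ✗
  n3 stuck-at-1: output 0 ✗
  n4 stuck-at-0: output 0 ✗
  n4 stuck-at-1: output 1 ✓
Consistent faults: {n4 stuck-at-1} — 1 in all.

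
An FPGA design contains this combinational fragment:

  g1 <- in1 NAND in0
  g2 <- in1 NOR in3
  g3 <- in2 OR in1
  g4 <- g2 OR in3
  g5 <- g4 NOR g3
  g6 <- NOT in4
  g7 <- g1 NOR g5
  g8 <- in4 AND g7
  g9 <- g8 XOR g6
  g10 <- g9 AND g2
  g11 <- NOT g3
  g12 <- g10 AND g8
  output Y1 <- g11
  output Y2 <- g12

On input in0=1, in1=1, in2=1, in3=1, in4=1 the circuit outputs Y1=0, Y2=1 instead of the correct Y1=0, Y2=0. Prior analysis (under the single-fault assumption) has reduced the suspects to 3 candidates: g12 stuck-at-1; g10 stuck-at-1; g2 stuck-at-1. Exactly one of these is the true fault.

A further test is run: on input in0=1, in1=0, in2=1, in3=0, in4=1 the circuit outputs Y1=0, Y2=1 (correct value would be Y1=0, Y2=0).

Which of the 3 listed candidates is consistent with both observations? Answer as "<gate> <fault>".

g12 stuck-at-1

Evaluate each candidate on input in0=1, in1=0, in2=1, in3=0, in4=1:
  g12 stuck-at-1: g1=1, g2=1, g3=1, g4=1, g5=0, g6=0, g7=0, g8=0, g9=0, g10=0, g11=0, g12=1 [stuck-at-1] → Y1=0, Y2=1 — matches
  g10 stuck-at-1: g1=1, g2=1, g3=1, g4=1, g5=0, g6=0, g7=0, g8=0, g9=0, g10=1 [stuck-at-1], g11=0, g12=0 → Y1=0, Y2=0 — eliminated
  g2 stuck-at-1: g1=1, g2=1 [stuck-at-1], g3=1, g4=1, g5=0, g6=0, g7=0, g8=0, g9=0, g10=0, g11=0, g12=0 → Y1=0, Y2=0 — eliminated
Only g12 stuck-at-1 reproduces the observed Y1=0, Y2=1.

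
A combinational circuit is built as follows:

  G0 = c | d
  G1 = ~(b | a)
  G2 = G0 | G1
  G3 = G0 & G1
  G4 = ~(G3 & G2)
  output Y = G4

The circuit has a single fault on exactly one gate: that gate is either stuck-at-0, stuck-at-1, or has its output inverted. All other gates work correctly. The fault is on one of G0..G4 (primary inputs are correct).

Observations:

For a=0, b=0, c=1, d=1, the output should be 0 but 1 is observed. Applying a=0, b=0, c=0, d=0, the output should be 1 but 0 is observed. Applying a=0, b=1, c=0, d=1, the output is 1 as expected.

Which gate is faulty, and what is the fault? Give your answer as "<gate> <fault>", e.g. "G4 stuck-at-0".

G0 inverted output

Fault-free values for test 1 (a=0, b=0, c=1, d=1): G0=1, G1=1, G2=1, G3=1, G4=0, giving Y=0. Observed 1.
Test 1: faults giving observed 1 are {G0 stuck-at-0, G0 inverted output, G1 stuck-at-0, G1 inverted output, G2 stuck-at-0, G2 inverted output, G3 stuck-at-0, G3 inverted output, G4 stuck-at-1, G4 inverted output}.
Test 2 (a=0, b=0, c=0, d=0): fault-free G0=0, G1=1, G2=1, G3=0, G4=1 → 1; observed 0. Eliminates G0 stuck-at-0, G1 stuck-at-0, G1 inverted output, G2 stuck-at-0, G2 inverted output, G3 stuck-at-0, G4 stuck-at-1.
Test 3 (a=0, b=1, c=0, d=1): fault-free G0=1, G1=0, G2=1, G3=0, G4=1 → 1; observed 1. Eliminates G3 inverted output, G4 inverted output.
Only G0 inverted output is consistent with every test.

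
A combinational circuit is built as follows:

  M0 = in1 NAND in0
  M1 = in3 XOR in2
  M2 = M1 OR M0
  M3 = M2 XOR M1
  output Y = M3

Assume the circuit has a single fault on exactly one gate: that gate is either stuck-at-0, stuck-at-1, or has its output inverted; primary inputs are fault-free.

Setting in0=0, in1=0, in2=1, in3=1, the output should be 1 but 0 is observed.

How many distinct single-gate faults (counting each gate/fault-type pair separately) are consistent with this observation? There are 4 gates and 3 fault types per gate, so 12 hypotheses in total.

Fault-free: M0=1, M1=0, M2=1, M3=1 → 1. Observed 0.
  M0 stuck-at-0: output 0 ✓
  M0 stuck-at-1: output 1 ✗
  M0 inverted output: output 0 ✓
  M1 stuck-at-0: output 1 ✗
  M1 stuck-at-1: output 0 ✓
  M1 inverted output: output 0 ✓
  M2 stuck-at-0: output 0 ✓
  M2 stuck-at-1: output 1 ✗
  M2 inverted output: output 0 ✓
  M3 stuck-at-0: output 0 ✓
  M3 stuck-at-1: output 1 ✗
  M3 inverted output: output 0 ✓
Consistent faults: {M0 stuck-at-0, M0 inverted output, M1 stuck-at-1, M1 inverted output, M2 stuck-at-0, M2 inverted output, M3 stuck-at-0, M3 inverted output} — 8 in all.

8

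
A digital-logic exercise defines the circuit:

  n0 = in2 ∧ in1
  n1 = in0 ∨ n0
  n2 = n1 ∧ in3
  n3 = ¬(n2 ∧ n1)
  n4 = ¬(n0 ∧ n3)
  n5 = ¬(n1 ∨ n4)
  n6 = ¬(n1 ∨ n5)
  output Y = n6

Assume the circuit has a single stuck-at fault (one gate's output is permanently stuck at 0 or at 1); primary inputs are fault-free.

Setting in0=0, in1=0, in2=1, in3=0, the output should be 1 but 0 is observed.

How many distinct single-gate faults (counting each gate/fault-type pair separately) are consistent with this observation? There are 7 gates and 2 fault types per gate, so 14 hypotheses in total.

Fault-free: n0=0, n1=0, n2=0, n3=1, n4=1, n5=0, n6=1 → 1. Observed 0.
  n0 stuck-at-0: output 1 ✗
  n0 stuck-at-1: output 0 ✓
  n1 stuck-at-0: output 1 ✗
  n1 stuck-at-1: output 0 ✓
  n2 stuck-at-0: output 1 ✗
  n2 stuck-at-1: output 1 ✗
  n3 stuck-at-0: output 1 ✗
  n3 stuck-at-1: output 1 ✗
  n4 stuck-at-0: output 0 ✓
  n4 stuck-at-1: output 1 ✗
  n5 stuck-at-0: output 1 ✗
  n5 stuck-at-1: output 0 ✓
  n6 stuck-at-0: output 0 ✓
  n6 stuck-at-1: output 1 ✗
Consistent faults: {n0 stuck-at-1, n1 stuck-at-1, n4 stuck-at-0, n5 stuck-at-1, n6 stuck-at-0} — 5 in all.

5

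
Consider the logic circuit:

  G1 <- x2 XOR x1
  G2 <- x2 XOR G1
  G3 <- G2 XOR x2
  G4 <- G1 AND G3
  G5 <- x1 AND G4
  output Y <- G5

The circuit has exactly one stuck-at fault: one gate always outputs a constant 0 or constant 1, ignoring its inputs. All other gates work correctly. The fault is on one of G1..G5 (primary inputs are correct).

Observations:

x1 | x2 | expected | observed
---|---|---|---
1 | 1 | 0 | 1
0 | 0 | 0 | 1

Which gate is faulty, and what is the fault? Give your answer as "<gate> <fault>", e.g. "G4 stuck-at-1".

G5 stuck-at-1

Fault-free values for test 1 (x1=1, x2=1): G1=0, G2=1, G3=0, G4=0, G5=0, giving Y=0. Observed 1.
Test 1: faults giving observed 1 are {G1 stuck-at-1, G4 stuck-at-1, G5 stuck-at-1}.
Test 2 (x1=0, x2=0): fault-free G1=0, G2=0, G3=0, G4=0, G5=0 → 0; observed 1. Eliminates G1 stuck-at-1, G4 stuck-at-1.
Only G5 stuck-at-1 is consistent with every test.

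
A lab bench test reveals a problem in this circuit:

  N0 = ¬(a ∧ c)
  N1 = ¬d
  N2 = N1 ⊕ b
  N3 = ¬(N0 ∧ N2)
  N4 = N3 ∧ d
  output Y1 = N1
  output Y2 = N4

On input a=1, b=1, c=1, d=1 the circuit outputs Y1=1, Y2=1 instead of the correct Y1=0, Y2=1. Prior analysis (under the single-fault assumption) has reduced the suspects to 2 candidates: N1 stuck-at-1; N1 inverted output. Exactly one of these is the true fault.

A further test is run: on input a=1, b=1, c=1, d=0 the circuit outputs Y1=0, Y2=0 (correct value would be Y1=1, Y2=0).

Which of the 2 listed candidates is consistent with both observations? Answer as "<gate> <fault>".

N1 inverted output

Evaluate each candidate on input a=1, b=1, c=1, d=0:
  N1 stuck-at-1: N0=0, N1=1 [stuck-at-1], N2=0, N3=1, N4=0 → Y1=1, Y2=0 — eliminated
  N1 inverted output: N0=0, N1=0 [inverted output], N2=1, N3=1, N4=0 → Y1=0, Y2=0 — matches
Only N1 inverted output reproduces the observed Y1=0, Y2=0.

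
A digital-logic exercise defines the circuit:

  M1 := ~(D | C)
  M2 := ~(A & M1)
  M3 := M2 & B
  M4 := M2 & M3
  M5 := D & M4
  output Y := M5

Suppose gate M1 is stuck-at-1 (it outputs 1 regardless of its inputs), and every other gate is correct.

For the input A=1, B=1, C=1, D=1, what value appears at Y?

0

Propagate with M1 forced: M1=1 [stuck-at-1], M2=0, M3=0, M4=0, M5=0.
So Y = 0. (Without the fault it would be 1.)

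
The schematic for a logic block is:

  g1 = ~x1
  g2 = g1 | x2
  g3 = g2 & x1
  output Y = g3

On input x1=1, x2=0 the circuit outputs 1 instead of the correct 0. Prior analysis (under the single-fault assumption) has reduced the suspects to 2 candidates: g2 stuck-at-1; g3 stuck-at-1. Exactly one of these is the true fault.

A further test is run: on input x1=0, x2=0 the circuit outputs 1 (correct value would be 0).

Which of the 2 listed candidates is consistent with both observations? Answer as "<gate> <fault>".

g3 stuck-at-1

Evaluate each candidate on input x1=0, x2=0:
  g2 stuck-at-1: g1=1, g2=1 [stuck-at-1], g3=0 → 0 — eliminated
  g3 stuck-at-1: g1=1, g2=1, g3=1 [stuck-at-1] → 1 — matches
Only g3 stuck-at-1 reproduces the observed 1.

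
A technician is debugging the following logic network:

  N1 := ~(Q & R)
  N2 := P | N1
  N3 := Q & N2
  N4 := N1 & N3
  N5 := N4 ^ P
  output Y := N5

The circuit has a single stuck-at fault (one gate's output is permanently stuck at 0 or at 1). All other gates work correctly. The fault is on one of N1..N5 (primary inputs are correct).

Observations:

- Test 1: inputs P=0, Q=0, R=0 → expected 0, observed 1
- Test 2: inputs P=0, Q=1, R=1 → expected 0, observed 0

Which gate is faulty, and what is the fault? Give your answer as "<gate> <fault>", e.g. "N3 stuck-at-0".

N3 stuck-at-1

Fault-free values for test 1 (P=0, Q=0, R=0): N1=1, N2=1, N3=0, N4=0, N5=0, giving Y=0. Observed 1.
Test 1: faults giving observed 1 are {N3 stuck-at-1, N4 stuck-at-1, N5 stuck-at-1}.
Test 2 (P=0, Q=1, R=1): fault-free N1=0, N2=0, N3=0, N4=0, N5=0 → 0; observed 0. Eliminates N4 stuck-at-1, N5 stuck-at-1.
Only N3 stuck-at-1 is consistent with every test.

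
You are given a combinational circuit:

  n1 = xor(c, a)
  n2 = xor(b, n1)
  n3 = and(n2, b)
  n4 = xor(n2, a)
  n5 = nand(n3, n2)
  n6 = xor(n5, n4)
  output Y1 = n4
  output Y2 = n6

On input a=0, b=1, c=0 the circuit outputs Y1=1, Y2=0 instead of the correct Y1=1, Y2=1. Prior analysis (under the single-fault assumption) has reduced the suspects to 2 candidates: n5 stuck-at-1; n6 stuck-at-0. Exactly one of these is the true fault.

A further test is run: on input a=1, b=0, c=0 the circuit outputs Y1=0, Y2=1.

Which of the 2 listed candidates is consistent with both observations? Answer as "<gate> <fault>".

Evaluate each candidate on input a=1, b=0, c=0:
  n5 stuck-at-1: n1=1, n2=1, n3=0, n4=0, n5=1 [stuck-at-1], n6=1 → Y1=0, Y2=1 — matches
  n6 stuck-at-0: n1=1, n2=1, n3=0, n4=0, n5=1, n6=0 [stuck-at-0] → Y1=0, Y2=0 — eliminated
Only n5 stuck-at-1 reproduces the observed Y1=0, Y2=1.

n5 stuck-at-1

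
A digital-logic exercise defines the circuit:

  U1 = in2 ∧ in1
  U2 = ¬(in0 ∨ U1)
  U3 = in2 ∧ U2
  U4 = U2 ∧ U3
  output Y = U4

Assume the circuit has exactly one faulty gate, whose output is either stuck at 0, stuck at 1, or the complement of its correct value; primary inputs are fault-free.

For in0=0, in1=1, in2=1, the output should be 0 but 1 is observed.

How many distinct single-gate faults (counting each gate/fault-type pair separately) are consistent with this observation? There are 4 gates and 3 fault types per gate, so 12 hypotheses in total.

6

Fault-free: U1=1, U2=0, U3=0, U4=0 → 0. Observed 1.
  U1 stuck-at-0: output 1 ✓
  U1 stuck-at-1: output 0 ✗
  U1 inverted output: output 1 ✓
  U2 stuck-at-0: output 0 ✗
  U2 stuck-at-1: output 1 ✓
  U2 inverted output: output 1 ✓
  U3 stuck-at-0: output 0 ✗
  U3 stuck-at-1: output 0 ✗
  U3 inverted output: output 0 ✗
  U4 stuck-at-0: output 0 ✗
  U4 stuck-at-1: output 1 ✓
  U4 inverted output: output 1 ✓
Consistent faults: {U1 stuck-at-0, U1 inverted output, U2 stuck-at-1, U2 inverted output, U4 stuck-at-1, U4 inverted output} — 6 in all.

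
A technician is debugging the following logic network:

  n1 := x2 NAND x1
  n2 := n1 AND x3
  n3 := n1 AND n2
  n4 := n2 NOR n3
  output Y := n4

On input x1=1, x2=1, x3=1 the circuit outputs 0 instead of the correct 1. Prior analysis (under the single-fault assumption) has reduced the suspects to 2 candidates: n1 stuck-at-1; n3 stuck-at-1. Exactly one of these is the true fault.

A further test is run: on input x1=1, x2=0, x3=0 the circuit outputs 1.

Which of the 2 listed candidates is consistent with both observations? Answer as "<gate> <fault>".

Evaluate each candidate on input x1=1, x2=0, x3=0:
  n1 stuck-at-1: n1=1 [stuck-at-1], n2=0, n3=0, n4=1 → 1 — matches
  n3 stuck-at-1: n1=1, n2=0, n3=1 [stuck-at-1], n4=0 → 0 — eliminated
Only n1 stuck-at-1 reproduces the observed 1.

n1 stuck-at-1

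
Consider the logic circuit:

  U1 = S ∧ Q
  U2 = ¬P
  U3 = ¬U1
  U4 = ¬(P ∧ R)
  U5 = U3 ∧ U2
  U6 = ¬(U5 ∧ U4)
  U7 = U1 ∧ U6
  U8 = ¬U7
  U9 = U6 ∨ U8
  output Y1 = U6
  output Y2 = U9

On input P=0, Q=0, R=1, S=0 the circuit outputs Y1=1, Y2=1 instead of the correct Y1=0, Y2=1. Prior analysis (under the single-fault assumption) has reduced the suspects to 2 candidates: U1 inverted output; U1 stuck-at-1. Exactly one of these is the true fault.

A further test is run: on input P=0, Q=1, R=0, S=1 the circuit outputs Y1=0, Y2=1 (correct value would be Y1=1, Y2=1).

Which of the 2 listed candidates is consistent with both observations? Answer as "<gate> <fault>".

Evaluate each candidate on input P=0, Q=1, R=0, S=1:
  U1 inverted output: U1=0 [inverted output], U2=1, U3=1, U4=1, U5=1, U6=0, U7=0, U8=1, U9=1 → Y1=0, Y2=1 — matches
  U1 stuck-at-1: U1=1 [stuck-at-1], U2=1, U3=0, U4=1, U5=0, U6=1, U7=1, U8=0, U9=1 → Y1=1, Y2=1 — eliminated
Only U1 inverted output reproduces the observed Y1=0, Y2=1.

U1 inverted output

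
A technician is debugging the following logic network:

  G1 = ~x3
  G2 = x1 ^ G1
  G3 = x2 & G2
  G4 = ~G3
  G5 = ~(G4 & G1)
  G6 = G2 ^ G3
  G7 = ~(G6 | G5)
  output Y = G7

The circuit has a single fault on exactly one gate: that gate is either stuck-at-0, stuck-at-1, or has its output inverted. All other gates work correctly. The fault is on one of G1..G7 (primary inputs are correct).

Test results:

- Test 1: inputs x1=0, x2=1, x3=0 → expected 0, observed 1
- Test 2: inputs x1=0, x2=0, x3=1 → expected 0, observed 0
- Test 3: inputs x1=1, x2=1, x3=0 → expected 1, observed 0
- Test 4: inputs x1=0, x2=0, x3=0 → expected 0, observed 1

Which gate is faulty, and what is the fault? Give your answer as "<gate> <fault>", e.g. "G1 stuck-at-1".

G2 inverted output

Fault-free values for test 1 (x1=0, x2=1, x3=0): G1=1, G2=1, G3=1, G4=0, G5=1, G6=0, G7=0, giving Y=0. Observed 1.
Test 1: faults giving observed 1 are {G2 stuck-at-0, G2 inverted output, G4 stuck-at-1, G4 inverted output, G5 stuck-at-0, G5 inverted output, G7 stuck-at-1, G7 inverted output}.
Test 2 (x1=0, x2=0, x3=1): fault-free G1=0, G2=0, G3=0, G4=1, G5=1, G6=0, G7=0 → 0; observed 0. Eliminates G5 stuck-at-0, G5 inverted output, G7 stuck-at-1, G7 inverted output.
Test 3 (x1=1, x2=1, x3=0): fault-free G1=1, G2=0, G3=0, G4=1, G5=0, G6=0, G7=1 → 1; observed 0. Eliminates G2 stuck-at-0, G4 stuck-at-1.
Test 4 (x1=0, x2=0, x3=0): fault-free G1=1, G2=1, G3=0, G4=1, G5=0, G6=1, G7=0 → 0; observed 1. Eliminates G4 inverted output.
Only G2 inverted output is consistent with every test.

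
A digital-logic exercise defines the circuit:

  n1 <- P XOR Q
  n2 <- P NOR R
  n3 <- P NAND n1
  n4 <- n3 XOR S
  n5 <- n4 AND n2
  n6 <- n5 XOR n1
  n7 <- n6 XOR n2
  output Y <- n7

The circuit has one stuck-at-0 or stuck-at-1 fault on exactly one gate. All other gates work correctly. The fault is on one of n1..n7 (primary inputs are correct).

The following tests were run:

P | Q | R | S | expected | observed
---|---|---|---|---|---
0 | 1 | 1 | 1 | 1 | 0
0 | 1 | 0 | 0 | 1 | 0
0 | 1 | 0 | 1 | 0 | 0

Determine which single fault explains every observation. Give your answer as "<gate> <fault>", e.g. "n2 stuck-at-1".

Fault-free values for test 1 (P=0, Q=1, R=1, S=1): n1=1, n2=0, n3=1, n4=0, n5=0, n6=1, n7=1, giving Y=1. Observed 0.
Test 1: faults giving observed 0 are {n1 stuck-at-0, n2 stuck-at-1, n5 stuck-at-1, n6 stuck-at-0, n7 stuck-at-0}.
Test 2 (P=0, Q=1, R=0, S=0): fault-free n1=1, n2=1, n3=1, n4=1, n5=1, n6=0, n7=1 → 1; observed 0. Eliminates n2 stuck-at-1, n5 stuck-at-1, n6 stuck-at-0.
Test 3 (P=0, Q=1, R=0, S=1): fault-free n1=1, n2=1, n3=1, n4=0, n5=0, n6=1, n7=0 → 0; observed 0. Eliminates n1 stuck-at-0.
Only n7 stuck-at-0 is consistent with every test.

n7 stuck-at-0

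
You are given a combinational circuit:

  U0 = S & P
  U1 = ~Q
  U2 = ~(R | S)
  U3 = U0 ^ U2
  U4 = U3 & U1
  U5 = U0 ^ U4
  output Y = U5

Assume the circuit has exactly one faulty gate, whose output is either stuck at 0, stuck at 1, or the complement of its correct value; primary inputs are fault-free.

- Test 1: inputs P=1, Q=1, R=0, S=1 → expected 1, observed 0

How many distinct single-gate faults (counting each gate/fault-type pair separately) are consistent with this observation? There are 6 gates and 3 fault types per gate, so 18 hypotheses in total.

8

Fault-free: U0=1, U1=0, U2=0, U3=1, U4=0, U5=1 → 1. Observed 0.
  U0: stuck-at-0, inverted output ✓; others ✗
  U1: stuck-at-1, inverted output ✓; others ✗
  U2: none of the 3 fault types match ✗
  U3: none of the 3 fault types match ✗
  U4: stuck-at-1, inverted output ✓; others ✗
  U5: stuck-at-0, inverted output ✓; others ✗
Consistent faults: {U0 stuck-at-0, U0 inverted output, U1 stuck-at-1, U1 inverted output, U4 stuck-at-1, U4 inverted output, U5 stuck-at-0, U5 inverted output} — 8 in all.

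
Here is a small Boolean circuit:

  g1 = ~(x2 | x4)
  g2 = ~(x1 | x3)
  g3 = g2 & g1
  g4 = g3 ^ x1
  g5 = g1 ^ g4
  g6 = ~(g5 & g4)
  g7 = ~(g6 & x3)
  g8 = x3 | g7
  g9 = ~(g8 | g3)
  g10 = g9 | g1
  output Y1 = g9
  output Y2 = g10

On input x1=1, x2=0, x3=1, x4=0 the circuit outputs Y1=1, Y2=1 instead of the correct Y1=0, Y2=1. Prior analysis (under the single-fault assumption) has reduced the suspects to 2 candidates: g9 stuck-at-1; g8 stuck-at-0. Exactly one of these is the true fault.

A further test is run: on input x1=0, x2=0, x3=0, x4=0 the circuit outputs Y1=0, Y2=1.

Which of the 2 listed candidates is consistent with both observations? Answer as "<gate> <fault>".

Evaluate each candidate on input x1=0, x2=0, x3=0, x4=0:
  g9 stuck-at-1: g1=1, g2=1, g3=1, g4=1, g5=0, g6=1, g7=1, g8=1, g9=1 [stuck-at-1], g10=1 → Y1=1, Y2=1 — eliminated
  g8 stuck-at-0: g1=1, g2=1, g3=1, g4=1, g5=0, g6=1, g7=1, g8=0 [stuck-at-0], g9=0, g10=1 → Y1=0, Y2=1 — matches
Only g8 stuck-at-0 reproduces the observed Y1=0, Y2=1.

g8 stuck-at-0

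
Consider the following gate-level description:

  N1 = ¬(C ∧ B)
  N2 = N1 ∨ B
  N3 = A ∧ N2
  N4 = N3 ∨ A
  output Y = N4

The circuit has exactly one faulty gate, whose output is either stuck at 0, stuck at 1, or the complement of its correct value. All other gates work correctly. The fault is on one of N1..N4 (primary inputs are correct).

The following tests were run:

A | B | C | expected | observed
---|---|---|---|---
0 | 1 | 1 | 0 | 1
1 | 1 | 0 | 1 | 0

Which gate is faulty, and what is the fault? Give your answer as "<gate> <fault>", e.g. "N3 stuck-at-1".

N4 inverted output

Fault-free values for test 1 (A=0, B=1, C=1): N1=0, N2=1, N3=0, N4=0, giving Y=0. Observed 1.
Test 1: faults giving observed 1 are {N3 stuck-at-1, N3 inverted output, N4 stuck-at-1, N4 inverted output}.
Test 2 (A=1, B=1, C=0): fault-free N1=1, N2=1, N3=1, N4=1 → 1; observed 0. Eliminates N3 stuck-at-1, N3 inverted output, N4 stuck-at-1.
Only N4 inverted output is consistent with every test.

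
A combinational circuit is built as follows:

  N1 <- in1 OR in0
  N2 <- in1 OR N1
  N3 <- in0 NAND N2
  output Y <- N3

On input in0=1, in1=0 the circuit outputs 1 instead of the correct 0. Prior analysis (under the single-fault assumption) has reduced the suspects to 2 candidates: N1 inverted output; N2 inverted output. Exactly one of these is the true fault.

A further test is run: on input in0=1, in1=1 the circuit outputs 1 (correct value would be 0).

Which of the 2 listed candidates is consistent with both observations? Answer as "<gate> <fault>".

N2 inverted output

Evaluate each candidate on input in0=1, in1=1:
  N1 inverted output: N1=0 [inverted output], N2=1, N3=0 → 0 — eliminated
  N2 inverted output: N1=1, N2=0 [inverted output], N3=1 → 1 — matches
Only N2 inverted output reproduces the observed 1.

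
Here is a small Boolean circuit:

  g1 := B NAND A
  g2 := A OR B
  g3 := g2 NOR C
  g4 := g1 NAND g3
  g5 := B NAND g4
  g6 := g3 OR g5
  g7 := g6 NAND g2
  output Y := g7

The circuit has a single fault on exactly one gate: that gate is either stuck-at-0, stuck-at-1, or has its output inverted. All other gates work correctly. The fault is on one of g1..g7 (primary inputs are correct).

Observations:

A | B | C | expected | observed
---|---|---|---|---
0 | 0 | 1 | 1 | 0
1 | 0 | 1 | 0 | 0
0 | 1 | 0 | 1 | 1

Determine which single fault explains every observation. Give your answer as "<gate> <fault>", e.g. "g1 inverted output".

g2 stuck-at-1

Fault-free values for test 1 (A=0, B=0, C=1): g1=1, g2=0, g3=0, g4=1, g5=1, g6=1, g7=1, giving Y=1. Observed 0.
Test 1: faults giving observed 0 are {g2 stuck-at-1, g2 inverted output, g7 stuck-at-0, g7 inverted output}.
Test 2 (A=1, B=0, C=1): fault-free g1=1, g2=1, g3=0, g4=1, g5=1, g6=1, g7=0 → 0; observed 0. Eliminates g2 inverted output, g7 inverted output.
Test 3 (A=0, B=1, C=0): fault-free g1=1, g2=1, g3=0, g4=1, g5=0, g6=0, g7=1 → 1; observed 1. Eliminates g7 stuck-at-0.
Only g2 stuck-at-1 is consistent with every test.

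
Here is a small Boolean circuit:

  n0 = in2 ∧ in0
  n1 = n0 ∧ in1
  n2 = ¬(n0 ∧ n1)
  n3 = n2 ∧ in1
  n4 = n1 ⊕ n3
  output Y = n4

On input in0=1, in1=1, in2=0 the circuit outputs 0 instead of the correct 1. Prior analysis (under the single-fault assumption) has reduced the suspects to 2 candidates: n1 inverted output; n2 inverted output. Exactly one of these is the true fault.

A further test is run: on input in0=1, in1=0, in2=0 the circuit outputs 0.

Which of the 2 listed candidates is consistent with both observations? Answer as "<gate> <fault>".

Evaluate each candidate on input in0=1, in1=0, in2=0:
  n1 inverted output: n0=0, n1=1 [inverted output], n2=1, n3=0, n4=1 → 1 — eliminated
  n2 inverted output: n0=0, n1=0, n2=0 [inverted output], n3=0, n4=0 → 0 — matches
Only n2 inverted output reproduces the observed 0.

n2 inverted output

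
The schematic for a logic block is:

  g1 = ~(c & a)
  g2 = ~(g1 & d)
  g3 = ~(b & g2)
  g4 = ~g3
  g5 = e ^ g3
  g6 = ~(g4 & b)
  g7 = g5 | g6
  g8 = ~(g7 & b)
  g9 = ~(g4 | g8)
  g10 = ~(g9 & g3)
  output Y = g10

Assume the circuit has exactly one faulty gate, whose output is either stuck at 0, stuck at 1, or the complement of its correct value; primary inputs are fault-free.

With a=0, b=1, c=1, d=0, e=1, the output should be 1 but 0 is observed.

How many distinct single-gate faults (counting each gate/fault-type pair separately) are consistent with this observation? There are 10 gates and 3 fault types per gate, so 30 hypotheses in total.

6

Fault-free: g1=1, g2=1, g3=0, g4=1, g5=1, g6=0, g7=1, g8=0, g9=0, g10=1 → 1. Observed 0.
  g1: none of the 3 fault types match ✗
  g2: stuck-at-0, inverted output ✓; others ✗
  g3: stuck-at-1, inverted output ✓; others ✗
  g4: none of the 3 fault types match ✗
  g5: none of the 3 fault types match ✗
  g6: none of the 3 fault types match ✗
  g7: none of the 3 fault types match ✗
  g8: none of the 3 fault types match ✗
  g9: none of the 3 fault types match ✗
  g10: stuck-at-0, inverted output ✓; others ✗
Consistent faults: {g2 stuck-at-0, g2 inverted output, g3 stuck-at-1, g3 inverted output, g10 stuck-at-0, g10 inverted output} — 6 in all.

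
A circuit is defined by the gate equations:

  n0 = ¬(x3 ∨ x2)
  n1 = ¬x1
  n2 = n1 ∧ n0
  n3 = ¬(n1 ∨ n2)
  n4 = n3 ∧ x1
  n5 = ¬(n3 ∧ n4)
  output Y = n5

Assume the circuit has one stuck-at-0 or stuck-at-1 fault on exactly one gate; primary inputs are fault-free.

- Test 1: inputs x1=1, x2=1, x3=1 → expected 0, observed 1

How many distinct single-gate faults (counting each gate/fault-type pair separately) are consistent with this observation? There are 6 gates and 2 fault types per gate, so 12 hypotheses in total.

5

Fault-free: n0=0, n1=0, n2=0, n3=1, n4=1, n5=0 → 0. Observed 1.
  n0 stuck-at-0: output 0 ✗
  n0 stuck-at-1: output 0 ✗
  n1 stuck-at-0: output 0 ✗
  n1 stuck-at-1: output 1 ✓
  n2 stuck-at-0: output 0 ✗
  n2 stuck-at-1: output 1 ✓
  n3 stuck-at-0: output 1 ✓
  n3 stuck-at-1: output 0 ✗
  n4 stuck-at-0: output 1 ✓
  n4 stuck-at-1: output 0 ✗
  n5 stuck-at-0: output 0 ✗
  n5 stuck-at-1: output 1 ✓
Consistent faults: {n1 stuck-at-1, n2 stuck-at-1, n3 stuck-at-0, n4 stuck-at-0, n5 stuck-at-1} — 5 in all.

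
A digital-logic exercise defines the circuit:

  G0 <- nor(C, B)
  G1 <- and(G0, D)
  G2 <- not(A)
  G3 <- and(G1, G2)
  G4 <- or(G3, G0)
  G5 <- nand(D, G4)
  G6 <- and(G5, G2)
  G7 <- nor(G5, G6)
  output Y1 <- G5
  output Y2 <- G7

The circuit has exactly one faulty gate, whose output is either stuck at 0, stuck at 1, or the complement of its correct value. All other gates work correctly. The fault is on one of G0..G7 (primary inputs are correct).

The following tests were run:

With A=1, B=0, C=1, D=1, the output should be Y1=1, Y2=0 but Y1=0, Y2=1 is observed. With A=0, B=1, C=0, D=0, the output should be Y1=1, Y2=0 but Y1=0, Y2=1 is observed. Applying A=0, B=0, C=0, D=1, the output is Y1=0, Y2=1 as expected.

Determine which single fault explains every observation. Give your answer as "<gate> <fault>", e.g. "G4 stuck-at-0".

G5 stuck-at-0

Fault-free values for test 1 (A=1, B=0, C=1, D=1): G0=0, G1=0, G2=0, G3=0, G4=0, G5=1, G6=0, G7=0, giving Y1=1, Y2=0. Observed Y1=0, Y2=1.
Test 1: faults giving observed Y1=0, Y2=1 are {G0 stuck-at-1, G0 inverted output, G3 stuck-at-1, G3 inverted output, G4 stuck-at-1, G4 inverted output, G5 stuck-at-0, G5 inverted output}.
Test 2 (A=0, B=1, C=0, D=0): fault-free G0=0, G1=0, G2=1, G3=0, G4=0, G5=1, G6=1, G7=0 → Y1=1, Y2=0; observed Y1=0, Y2=1. Eliminates G0 stuck-at-1, G0 inverted output, G3 stuck-at-1, G3 inverted output, G4 stuck-at-1, G4 inverted output.
Test 3 (A=0, B=0, C=0, D=1): fault-free G0=1, G1=1, G2=1, G3=1, G4=1, G5=0, G6=0, G7=1 → Y1=0, Y2=1; observed Y1=0, Y2=1. Eliminates G5 inverted output.
Only G5 stuck-at-0 is consistent with every test.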